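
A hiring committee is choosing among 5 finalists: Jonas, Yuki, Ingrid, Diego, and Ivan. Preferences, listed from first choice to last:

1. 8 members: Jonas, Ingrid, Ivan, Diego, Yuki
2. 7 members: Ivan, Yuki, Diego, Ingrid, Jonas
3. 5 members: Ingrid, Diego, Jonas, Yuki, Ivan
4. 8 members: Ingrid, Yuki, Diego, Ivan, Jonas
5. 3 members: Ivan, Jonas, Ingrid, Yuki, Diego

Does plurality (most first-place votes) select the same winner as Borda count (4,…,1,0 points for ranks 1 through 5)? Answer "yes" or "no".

Plurality — first-place votes: Jonas 8, Yuki 0, Ingrid 13, Diego 0, Ivan 10. Winner: Ingrid.
Borda — scores: Jonas 51, Yuki 53, Ingrid 89, Diego 53, Ivan 64. Winner: Ingrid.
The two methods agree.

yes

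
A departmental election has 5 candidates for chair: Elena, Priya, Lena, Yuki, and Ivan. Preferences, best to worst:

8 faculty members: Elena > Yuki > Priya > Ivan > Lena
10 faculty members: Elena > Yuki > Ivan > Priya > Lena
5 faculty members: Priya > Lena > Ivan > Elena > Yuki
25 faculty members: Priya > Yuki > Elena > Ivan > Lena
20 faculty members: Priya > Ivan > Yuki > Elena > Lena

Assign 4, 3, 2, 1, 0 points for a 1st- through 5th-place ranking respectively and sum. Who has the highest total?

Priya

Elena: 8·4 + 10·4 + 5·1 + 25·2 + 20·1 = 147
Priya: 8·2 + 10·1 + 5·4 + 25·4 + 20·4 = 226
Lena: 8·0 + 10·0 + 5·3 + 25·0 + 20·0 = 15
Yuki: 8·3 + 10·3 + 5·0 + 25·3 + 20·2 = 169
Ivan: 8·1 + 10·2 + 5·2 + 25·1 + 20·3 = 123
Priya has the highest Borda score (226).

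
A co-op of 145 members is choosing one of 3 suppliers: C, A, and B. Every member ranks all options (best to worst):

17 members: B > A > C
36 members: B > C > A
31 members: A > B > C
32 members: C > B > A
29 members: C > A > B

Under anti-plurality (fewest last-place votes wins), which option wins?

Last-place votes: C 48, A 68, B 29.
B is ranked last by the fewest voters, so B wins.

B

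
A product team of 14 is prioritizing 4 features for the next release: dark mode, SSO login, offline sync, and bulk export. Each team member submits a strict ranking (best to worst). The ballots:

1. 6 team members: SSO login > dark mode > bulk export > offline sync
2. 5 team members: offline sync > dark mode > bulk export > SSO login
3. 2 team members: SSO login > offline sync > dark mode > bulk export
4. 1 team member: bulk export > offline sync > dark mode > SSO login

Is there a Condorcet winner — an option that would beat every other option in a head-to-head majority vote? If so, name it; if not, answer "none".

SSO login

SSO login vs dark mode: 8–6 for SSO login.
SSO login vs offline sync: 8–6 for SSO login.
SSO login vs bulk export: 8–6 for SSO login.
SSO login beats every other option head-to-head.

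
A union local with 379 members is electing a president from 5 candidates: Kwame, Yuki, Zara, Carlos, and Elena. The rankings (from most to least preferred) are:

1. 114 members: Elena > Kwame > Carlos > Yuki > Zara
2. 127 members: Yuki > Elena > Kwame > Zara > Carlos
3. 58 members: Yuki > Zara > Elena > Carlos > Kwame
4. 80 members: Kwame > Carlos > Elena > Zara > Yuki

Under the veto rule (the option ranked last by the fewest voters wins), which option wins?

Elena

Last-place votes: Kwame 58, Yuki 80, Zara 114, Carlos 127, Elena 0.
Elena is ranked last by the fewest voters, so Elena wins.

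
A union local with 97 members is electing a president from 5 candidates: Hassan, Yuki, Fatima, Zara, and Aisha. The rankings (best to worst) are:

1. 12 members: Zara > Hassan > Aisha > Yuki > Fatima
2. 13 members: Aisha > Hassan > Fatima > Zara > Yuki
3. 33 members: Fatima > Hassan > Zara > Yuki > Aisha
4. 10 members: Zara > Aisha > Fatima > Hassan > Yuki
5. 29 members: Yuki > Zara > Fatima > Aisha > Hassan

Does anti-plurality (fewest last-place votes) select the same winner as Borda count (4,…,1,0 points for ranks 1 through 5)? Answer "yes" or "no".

yes

Anti-plurality — last-place votes: Hassan 29, Yuki 23, Fatima 12, Zara 0, Aisha 33. Winner: Zara.
Borda — scores: Hassan 184, Yuki 161, Fatima 236, Zara 254, Aisha 135. Winner: Zara.
The two methods agree.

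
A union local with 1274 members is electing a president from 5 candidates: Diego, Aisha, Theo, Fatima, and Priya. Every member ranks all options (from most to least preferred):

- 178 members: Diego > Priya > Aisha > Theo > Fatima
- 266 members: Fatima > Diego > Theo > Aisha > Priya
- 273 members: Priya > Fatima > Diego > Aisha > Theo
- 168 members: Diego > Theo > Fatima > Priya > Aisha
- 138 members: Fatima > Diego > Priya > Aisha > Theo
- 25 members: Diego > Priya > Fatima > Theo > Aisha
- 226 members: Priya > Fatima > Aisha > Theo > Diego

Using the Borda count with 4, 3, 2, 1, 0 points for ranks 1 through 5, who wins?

Fatima

Diego: 178·4 + 266·3 + 273·2 + 168·4 + 138·3 + 25·4 + 226·0 = 3242
Aisha: 178·2 + 266·1 + 273·1 + 168·0 + 138·1 + 25·0 + 226·2 = 1485
Theo: 178·1 + 266·2 + 273·0 + 168·3 + 138·0 + 25·1 + 226·1 = 1465
Fatima: 178·0 + 266·4 + 273·3 + 168·2 + 138·4 + 25·2 + 226·3 = 3499
Priya: 178·3 + 266·0 + 273·4 + 168·1 + 138·2 + 25·3 + 226·4 = 3049
Fatima has the highest Borda score (3499).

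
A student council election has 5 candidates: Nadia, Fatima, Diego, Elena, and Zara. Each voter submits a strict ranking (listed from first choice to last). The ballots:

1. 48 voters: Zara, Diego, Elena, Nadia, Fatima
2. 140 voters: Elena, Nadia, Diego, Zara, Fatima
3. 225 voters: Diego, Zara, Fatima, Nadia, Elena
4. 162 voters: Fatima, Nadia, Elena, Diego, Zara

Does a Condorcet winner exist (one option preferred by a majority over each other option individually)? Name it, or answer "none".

none

Checking pairwise contests:
Fatima beats Nadia 387–188.
Diego beats Fatima 413–162.
Nadia beats Diego 302–273.
Nadia beats Elena 387–188.
Nadia beats Zara 302–273.
Every option loses at least one head-to-head, so there is no Condorcet winner.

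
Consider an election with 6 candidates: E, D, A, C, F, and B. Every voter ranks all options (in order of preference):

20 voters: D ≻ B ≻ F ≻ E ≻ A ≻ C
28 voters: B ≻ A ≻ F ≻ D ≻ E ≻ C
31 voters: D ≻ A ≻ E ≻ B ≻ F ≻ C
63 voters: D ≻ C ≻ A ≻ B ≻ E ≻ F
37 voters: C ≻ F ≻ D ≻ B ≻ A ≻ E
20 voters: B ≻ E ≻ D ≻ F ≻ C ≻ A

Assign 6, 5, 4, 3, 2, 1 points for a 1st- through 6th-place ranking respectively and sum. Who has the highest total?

E: 20·3 + 28·2 + 31·4 + 63·2 + 37·1 + 20·5 = 503
D: 20·6 + 28·3 + 31·6 + 63·6 + 37·4 + 20·4 = 996
A: 20·2 + 28·5 + 31·5 + 63·4 + 37·2 + 20·1 = 681
C: 20·1 + 28·1 + 31·1 + 63·5 + 37·6 + 20·2 = 656
F: 20·4 + 28·4 + 31·2 + 63·1 + 37·5 + 20·3 = 562
B: 20·5 + 28·6 + 31·3 + 63·3 + 37·3 + 20·6 = 781
D has the highest Borda score (996).

D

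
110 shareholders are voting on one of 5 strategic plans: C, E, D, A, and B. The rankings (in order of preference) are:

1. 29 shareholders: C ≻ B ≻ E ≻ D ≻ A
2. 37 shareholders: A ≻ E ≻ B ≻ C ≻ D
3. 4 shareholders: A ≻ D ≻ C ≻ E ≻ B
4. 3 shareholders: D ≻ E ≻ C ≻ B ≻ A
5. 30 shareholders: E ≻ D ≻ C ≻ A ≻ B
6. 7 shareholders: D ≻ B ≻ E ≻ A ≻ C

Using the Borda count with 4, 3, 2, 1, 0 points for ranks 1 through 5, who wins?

E

C: 29·4 + 37·1 + 4·2 + 3·2 + 30·2 + 7·0 = 227
E: 29·2 + 37·3 + 4·1 + 3·3 + 30·4 + 7·2 = 316
D: 29·1 + 37·0 + 4·3 + 3·4 + 30·3 + 7·4 = 171
A: 29·0 + 37·4 + 4·4 + 3·0 + 30·1 + 7·1 = 201
B: 29·3 + 37·2 + 4·0 + 3·1 + 30·0 + 7·3 = 185
E has the highest Borda score (316).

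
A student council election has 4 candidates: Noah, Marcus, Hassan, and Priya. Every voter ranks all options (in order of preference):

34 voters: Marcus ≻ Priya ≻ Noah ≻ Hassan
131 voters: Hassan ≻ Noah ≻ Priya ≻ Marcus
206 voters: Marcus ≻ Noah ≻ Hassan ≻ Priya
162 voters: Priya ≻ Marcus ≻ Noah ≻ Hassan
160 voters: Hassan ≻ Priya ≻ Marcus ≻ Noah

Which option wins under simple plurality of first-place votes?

Hassan

First-place votes: Noah 0, Marcus 240, Hassan 291, Priya 162.
Hassan has the most first-place votes.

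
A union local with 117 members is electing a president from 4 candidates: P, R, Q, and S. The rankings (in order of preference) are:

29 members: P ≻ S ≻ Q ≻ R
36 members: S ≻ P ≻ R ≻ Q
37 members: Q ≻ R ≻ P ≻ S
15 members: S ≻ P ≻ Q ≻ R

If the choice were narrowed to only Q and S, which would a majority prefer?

Voters preferring Q to S: 37; preferring S to Q: 80.
S wins the head-to-head.

S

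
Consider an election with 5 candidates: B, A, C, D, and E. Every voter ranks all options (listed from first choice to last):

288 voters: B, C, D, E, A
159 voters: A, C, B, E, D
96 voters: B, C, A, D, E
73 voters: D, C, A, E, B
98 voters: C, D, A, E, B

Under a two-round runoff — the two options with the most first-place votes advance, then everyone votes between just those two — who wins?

B

Round 1 first-place votes: B 384, A 159, C 98, D 73, E 0.
B and A advance.
Runoff: B is preferred to A by 384 voters; A by 330.
B wins the runoff.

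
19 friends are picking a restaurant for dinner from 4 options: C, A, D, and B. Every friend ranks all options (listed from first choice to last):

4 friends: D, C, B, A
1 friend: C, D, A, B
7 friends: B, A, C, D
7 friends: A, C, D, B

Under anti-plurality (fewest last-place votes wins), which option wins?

C

Last-place votes: C 0, A 4, D 7, B 8.
C is ranked last by the fewest voters, so C wins.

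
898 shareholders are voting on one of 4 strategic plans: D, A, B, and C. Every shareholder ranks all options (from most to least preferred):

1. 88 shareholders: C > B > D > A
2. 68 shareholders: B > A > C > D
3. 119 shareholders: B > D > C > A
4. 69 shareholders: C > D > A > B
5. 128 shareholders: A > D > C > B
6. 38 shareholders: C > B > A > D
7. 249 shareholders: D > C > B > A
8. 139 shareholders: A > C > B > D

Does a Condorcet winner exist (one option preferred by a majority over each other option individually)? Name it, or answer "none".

none

Checking pairwise contests:
B beats D 452–446.
D beats A 525–373.
C beats B 711–187.
D beats C 496–402.
Every option loses at least one head-to-head, so there is no Condorcet winner.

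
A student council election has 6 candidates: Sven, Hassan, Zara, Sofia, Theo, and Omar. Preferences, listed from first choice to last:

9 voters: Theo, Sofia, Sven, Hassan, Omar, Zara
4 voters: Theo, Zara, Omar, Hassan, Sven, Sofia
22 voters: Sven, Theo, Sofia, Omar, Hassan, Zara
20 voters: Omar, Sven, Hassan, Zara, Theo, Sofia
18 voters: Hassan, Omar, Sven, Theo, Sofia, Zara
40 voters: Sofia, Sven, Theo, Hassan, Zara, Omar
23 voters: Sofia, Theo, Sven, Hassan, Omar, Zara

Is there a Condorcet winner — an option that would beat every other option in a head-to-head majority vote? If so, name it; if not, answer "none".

none

Checking pairwise contests:
Sofia beats Sven 72–64.
Sven beats Hassan 114–22.
Sven beats Zara 132–4.
Theo beats Sofia 73–63.
Sven beats Theo 100–36.
Sven beats Omar 94–42.
Every option loses at least one head-to-head, so there is no Condorcet winner.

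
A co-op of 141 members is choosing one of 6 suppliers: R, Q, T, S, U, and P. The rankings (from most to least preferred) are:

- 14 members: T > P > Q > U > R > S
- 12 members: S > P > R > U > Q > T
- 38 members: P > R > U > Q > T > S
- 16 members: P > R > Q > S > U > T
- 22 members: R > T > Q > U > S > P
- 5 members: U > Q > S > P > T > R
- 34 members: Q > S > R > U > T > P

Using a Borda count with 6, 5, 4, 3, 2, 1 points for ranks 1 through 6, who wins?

R

R: 14·2 + 12·4 + 38·5 + 16·5 + 22·6 + 5·1 + 34·4 = 619
Q: 14·4 + 12·2 + 38·3 + 16·4 + 22·4 + 5·5 + 34·6 = 575
T: 14·6 + 12·1 + 38·2 + 16·1 + 22·5 + 5·2 + 34·2 = 376
S: 14·1 + 12·6 + 38·1 + 16·3 + 22·2 + 5·4 + 34·5 = 406
U: 14·3 + 12·3 + 38·4 + 16·2 + 22·3 + 5·6 + 34·3 = 460
P: 14·5 + 12·5 + 38·6 + 16·6 + 22·1 + 5·3 + 34·1 = 525
R has the highest Borda score (619).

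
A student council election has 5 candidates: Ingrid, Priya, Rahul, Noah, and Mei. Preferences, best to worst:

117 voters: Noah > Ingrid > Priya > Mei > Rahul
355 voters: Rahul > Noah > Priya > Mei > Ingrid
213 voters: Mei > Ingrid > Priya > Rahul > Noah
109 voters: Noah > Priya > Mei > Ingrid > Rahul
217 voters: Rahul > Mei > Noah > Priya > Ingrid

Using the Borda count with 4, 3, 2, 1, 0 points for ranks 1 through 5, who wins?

Ingrid: 117·3 + 355·0 + 213·3 + 109·1 + 217·0 = 1099
Priya: 117·2 + 355·2 + 213·2 + 109·3 + 217·1 = 1914
Rahul: 117·0 + 355·4 + 213·1 + 109·0 + 217·4 = 2501
Noah: 117·4 + 355·3 + 213·0 + 109·4 + 217·2 = 2403
Mei: 117·1 + 355·1 + 213·4 + 109·2 + 217·3 = 2193
Rahul has the highest Borda score (2501).

Rahul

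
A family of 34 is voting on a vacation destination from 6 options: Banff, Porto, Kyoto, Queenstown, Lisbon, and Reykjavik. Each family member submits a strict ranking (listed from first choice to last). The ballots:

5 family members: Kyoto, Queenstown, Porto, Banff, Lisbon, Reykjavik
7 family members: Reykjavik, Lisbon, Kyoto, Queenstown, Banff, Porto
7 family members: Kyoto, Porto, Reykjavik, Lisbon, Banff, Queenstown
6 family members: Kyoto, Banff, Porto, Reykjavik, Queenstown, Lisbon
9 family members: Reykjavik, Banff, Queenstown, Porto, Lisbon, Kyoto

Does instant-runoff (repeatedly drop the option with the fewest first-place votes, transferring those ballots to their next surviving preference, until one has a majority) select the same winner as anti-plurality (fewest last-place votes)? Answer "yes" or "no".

no

Instant-runoff — R1 Banff 0, Porto 0, Kyoto 18, Queenstown 0, Lisbon 0, Reykjavik 16 (Kyoto winner). Winner: Kyoto.
Anti-plurality — last-place votes: Banff 0, Porto 7, Kyoto 9, Queenstown 7, Lisbon 6, Reykjavik 5. Winner: Banff.
The two methods disagree.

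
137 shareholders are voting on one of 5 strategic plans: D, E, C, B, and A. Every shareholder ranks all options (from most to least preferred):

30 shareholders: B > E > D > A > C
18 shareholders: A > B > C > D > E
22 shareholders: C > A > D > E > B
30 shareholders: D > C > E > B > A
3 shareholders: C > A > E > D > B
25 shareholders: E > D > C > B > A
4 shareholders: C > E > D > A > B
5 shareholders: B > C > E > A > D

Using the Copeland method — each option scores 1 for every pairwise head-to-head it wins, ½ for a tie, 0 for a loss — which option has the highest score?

D: beats E, C, B, and A → score 4.
E: beats B and A; loses to D and C → score 2.
C: beats E, B, and A; loses to D → score 3.
B: beats A; loses to D, E, and C → score 1.
A: loses to D, E, C, and B → score 0.
D has the best pairwise record.

D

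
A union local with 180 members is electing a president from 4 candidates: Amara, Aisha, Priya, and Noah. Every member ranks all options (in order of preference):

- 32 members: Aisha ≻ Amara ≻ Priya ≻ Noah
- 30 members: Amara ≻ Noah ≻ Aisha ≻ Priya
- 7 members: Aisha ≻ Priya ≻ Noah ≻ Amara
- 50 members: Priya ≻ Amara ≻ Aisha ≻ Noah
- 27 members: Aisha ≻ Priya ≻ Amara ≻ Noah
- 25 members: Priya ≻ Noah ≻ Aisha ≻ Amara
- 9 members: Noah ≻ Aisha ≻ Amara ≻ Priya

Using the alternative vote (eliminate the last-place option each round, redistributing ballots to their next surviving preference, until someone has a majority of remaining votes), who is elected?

Round 1: Amara 30, Aisha 66, Priya 75, Noah 9. Eliminate Noah.
Round 2: Amara 30, Aisha 75, Priya 75. Eliminate Amara.
Round 3: Aisha 105, Priya 75. Aisha has a majority.

Aisha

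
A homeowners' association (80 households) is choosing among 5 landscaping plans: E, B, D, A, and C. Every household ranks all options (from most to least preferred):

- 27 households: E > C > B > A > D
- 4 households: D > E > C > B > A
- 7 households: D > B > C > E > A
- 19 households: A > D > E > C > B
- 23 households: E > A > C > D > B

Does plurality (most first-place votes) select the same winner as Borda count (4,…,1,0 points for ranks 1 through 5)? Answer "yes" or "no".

yes

Plurality — first-place votes: E 50, B 0, D 11, A 19, C 0. Winner: E.
Borda — scores: E 257, B 79, D 124, A 172, C 168. Winner: E.
The two methods agree.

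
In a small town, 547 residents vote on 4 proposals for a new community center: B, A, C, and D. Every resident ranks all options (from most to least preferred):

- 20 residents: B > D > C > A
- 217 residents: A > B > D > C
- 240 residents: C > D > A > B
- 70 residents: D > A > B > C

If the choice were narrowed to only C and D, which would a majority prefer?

Voters preferring C to D: 240; preferring D to C: 307.
D wins the head-to-head.

D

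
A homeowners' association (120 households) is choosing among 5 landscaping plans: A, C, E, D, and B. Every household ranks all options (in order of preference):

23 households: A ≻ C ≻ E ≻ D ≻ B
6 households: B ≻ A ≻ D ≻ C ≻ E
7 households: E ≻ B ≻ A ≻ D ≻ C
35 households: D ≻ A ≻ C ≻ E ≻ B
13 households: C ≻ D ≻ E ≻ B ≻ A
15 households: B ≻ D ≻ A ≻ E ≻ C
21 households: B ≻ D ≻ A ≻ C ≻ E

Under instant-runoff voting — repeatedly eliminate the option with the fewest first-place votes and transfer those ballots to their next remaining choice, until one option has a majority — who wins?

D

Round 1: A 23, C 13, E 7, D 35, B 42. Eliminate E.
Round 2: A 23, C 13, D 35, B 49. Eliminate C.
Round 3: A 23, D 48, B 49. Eliminate A.
Round 4: D 71, B 49. D has a majority.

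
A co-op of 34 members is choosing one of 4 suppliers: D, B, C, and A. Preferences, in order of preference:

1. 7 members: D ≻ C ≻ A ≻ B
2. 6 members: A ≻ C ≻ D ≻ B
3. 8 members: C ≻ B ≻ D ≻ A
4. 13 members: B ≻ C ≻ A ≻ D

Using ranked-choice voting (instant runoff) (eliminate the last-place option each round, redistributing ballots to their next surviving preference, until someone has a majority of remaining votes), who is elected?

Round 1: D 7, B 13, C 8, A 6. Eliminate A.
Round 2: D 7, B 13, C 14. Eliminate D.
Round 3: B 13, C 21. C has a majority.

C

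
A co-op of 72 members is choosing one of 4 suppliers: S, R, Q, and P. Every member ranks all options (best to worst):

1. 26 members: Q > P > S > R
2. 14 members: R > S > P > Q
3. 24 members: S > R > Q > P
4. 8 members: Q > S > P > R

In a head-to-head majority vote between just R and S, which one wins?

S

Voters preferring R to S: 14; preferring S to R: 58.
S wins the head-to-head.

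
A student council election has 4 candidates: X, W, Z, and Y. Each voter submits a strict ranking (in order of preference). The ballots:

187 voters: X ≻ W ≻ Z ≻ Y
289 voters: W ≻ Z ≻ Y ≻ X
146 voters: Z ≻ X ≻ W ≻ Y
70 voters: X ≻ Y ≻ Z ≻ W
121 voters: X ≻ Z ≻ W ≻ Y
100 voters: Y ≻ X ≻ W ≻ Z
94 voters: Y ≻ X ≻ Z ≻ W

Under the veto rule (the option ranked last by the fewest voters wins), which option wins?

Last-place votes: X 289, W 164, Z 100, Y 454.
Z is ranked last by the fewest voters, so Z wins.

Z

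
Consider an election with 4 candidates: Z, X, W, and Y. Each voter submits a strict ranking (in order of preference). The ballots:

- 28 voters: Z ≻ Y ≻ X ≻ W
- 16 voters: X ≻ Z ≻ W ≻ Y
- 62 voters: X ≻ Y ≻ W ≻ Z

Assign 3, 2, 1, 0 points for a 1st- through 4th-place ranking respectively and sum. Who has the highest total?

Z: 28·3 + 16·2 + 62·0 = 116
X: 28·1 + 16·3 + 62·3 = 262
W: 28·0 + 16·1 + 62·1 = 78
Y: 28·2 + 16·0 + 62·2 = 180
X has the highest Borda score (262).

X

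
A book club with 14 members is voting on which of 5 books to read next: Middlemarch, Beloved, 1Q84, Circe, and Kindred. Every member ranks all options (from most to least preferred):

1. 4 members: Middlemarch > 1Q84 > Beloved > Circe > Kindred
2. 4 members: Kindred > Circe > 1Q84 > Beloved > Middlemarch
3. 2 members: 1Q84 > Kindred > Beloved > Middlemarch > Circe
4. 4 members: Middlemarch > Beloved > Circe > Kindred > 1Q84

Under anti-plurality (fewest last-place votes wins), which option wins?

Last-place votes: Middlemarch 4, Beloved 0, 1Q84 4, Circe 2, Kindred 4.
Beloved is ranked last by the fewest voters, so Beloved wins.

Beloved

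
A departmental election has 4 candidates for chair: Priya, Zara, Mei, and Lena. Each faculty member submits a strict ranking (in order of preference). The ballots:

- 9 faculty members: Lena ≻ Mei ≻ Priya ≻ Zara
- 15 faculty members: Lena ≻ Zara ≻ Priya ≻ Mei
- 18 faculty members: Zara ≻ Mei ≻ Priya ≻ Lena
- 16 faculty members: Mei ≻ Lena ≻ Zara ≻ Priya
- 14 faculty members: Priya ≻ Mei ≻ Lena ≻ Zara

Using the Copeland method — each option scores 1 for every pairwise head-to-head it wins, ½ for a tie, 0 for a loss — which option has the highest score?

Priya: loses to Zara, Mei, and Lena → score 0.
Zara: beats Priya; loses to Mei and Lena → score 1.
Mei: beats Priya, Zara, and Lena → score 3.
Lena: beats Priya and Zara; loses to Mei → score 2.
Mei has the best pairwise record.

Mei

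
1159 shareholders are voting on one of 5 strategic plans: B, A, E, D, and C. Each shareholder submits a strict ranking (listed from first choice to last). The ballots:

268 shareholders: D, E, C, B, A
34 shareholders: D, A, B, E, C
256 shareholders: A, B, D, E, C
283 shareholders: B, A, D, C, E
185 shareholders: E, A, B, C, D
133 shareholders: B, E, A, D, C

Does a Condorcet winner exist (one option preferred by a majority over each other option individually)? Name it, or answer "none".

B

B vs A: 684–475 for B.
B vs E: 706–453 for B.
B vs D: 857–302 for B.
B vs C: 891–268 for B.
B beats every other option head-to-head.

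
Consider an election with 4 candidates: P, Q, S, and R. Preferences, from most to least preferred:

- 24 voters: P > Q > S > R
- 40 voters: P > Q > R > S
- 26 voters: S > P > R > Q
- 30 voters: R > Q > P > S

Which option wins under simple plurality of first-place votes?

P

First-place votes: P 64, Q 0, S 26, R 30.
P has the most first-place votes.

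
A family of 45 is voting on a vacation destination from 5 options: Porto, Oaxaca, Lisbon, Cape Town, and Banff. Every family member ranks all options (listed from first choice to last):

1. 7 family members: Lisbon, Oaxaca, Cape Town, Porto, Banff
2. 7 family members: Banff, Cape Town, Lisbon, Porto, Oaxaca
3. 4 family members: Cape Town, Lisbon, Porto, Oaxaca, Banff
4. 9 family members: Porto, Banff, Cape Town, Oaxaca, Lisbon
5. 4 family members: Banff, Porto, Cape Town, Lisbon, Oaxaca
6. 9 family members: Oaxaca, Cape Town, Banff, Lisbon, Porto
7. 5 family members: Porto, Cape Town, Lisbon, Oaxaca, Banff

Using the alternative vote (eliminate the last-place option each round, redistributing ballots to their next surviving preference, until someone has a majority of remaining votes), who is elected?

Round 1: Porto 14, Oaxaca 9, Lisbon 7, Cape Town 4, Banff 11. Eliminate Cape Town.
Round 2: Porto 14, Oaxaca 9, Lisbon 11, Banff 11. Eliminate Oaxaca.
Round 3: Porto 14, Lisbon 11, Banff 20. Eliminate Lisbon.
Round 4: Porto 25, Banff 20. Porto has a majority.

Porto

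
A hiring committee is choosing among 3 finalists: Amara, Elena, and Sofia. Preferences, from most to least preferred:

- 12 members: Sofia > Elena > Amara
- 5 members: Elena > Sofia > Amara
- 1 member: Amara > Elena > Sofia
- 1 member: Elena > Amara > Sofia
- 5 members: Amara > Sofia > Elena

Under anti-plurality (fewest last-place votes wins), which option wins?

Sofia

Last-place votes: Amara 17, Elena 5, Sofia 2.
Sofia is ranked last by the fewest voters, so Sofia wins.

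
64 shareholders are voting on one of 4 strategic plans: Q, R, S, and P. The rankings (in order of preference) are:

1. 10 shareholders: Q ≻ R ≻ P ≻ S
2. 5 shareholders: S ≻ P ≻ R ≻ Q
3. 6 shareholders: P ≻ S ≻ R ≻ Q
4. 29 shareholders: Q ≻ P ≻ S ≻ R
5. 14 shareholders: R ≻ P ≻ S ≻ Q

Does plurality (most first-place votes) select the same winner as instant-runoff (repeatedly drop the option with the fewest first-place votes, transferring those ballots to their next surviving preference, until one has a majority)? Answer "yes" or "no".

yes

Plurality — first-place votes: Q 39, R 14, S 5, P 6. Winner: Q.
Instant-runoff — R1 Q 39, R 14, S 5, P 6 (Q winner). Winner: Q.
The two methods agree.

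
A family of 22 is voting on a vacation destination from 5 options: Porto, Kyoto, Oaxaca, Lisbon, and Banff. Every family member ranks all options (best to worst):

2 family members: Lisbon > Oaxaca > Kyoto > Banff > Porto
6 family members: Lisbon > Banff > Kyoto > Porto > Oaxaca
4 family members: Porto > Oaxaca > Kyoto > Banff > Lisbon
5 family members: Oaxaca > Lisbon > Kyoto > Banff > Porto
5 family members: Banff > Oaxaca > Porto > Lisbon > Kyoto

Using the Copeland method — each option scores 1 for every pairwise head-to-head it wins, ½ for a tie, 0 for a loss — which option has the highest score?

Porto: loses to Kyoto, Oaxaca, Lisbon, and Banff → score 0.
Kyoto: beats Porto; ties Banff; loses to Oaxaca and Lisbon → score 1.5.
Oaxaca: beats Porto, Kyoto, and Lisbon; ties Banff → score 3.5.
Lisbon: beats Porto, Kyoto, and Banff; loses to Oaxaca → score 3.
Banff: beats Porto; ties Kyoto and Oaxaca; loses to Lisbon → score 2.
Oaxaca has the best pairwise record.

Oaxaca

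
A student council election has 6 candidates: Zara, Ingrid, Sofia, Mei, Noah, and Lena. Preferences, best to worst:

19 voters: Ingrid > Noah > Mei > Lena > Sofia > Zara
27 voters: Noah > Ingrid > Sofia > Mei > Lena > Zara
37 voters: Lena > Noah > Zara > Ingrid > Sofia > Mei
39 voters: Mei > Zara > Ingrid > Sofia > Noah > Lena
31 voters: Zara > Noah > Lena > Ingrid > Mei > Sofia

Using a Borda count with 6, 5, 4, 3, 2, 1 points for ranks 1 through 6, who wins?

Noah

Zara: 19·1 + 27·1 + 37·4 + 39·5 + 31·6 = 575
Ingrid: 19·6 + 27·5 + 37·3 + 39·4 + 31·3 = 609
Sofia: 19·2 + 27·4 + 37·2 + 39·3 + 31·1 = 368
Mei: 19·4 + 27·3 + 37·1 + 39·6 + 31·2 = 490
Noah: 19·5 + 27·6 + 37·5 + 39·2 + 31·5 = 675
Lena: 19·3 + 27·2 + 37·6 + 39·1 + 31·4 = 496
Noah has the highest Borda score (675).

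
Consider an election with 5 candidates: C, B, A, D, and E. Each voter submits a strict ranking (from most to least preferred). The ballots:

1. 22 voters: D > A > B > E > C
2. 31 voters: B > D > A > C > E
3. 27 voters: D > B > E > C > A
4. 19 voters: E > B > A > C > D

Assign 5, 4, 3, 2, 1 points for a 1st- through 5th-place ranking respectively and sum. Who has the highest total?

C: 22·1 + 31·2 + 27·2 + 19·2 = 176
B: 22·3 + 31·5 + 27·4 + 19·4 = 405
A: 22·4 + 31·3 + 27·1 + 19·3 = 265
D: 22·5 + 31·4 + 27·5 + 19·1 = 388
E: 22·2 + 31·1 + 27·3 + 19·5 = 251
B has the highest Borda score (405).

B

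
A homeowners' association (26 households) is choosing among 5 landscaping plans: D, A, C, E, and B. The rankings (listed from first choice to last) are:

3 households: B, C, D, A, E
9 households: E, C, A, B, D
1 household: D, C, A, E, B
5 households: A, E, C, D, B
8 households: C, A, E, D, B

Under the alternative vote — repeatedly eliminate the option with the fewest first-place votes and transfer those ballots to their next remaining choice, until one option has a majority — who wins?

E

Round 1: D 1, A 5, C 8, E 9, B 3. Eliminate D.
Round 2: A 5, C 9, E 9, B 3. Eliminate B.
Round 3: A 5, C 12, E 9. Eliminate A.
Round 4: C 12, E 14. E has a majority.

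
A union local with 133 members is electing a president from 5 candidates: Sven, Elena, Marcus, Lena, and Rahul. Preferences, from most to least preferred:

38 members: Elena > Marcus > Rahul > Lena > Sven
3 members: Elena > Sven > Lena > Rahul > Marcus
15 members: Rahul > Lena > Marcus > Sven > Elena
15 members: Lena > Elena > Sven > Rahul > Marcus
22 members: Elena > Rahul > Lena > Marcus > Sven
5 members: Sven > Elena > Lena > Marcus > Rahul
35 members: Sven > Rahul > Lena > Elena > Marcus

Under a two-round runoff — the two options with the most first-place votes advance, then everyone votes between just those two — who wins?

Elena

Round 1 first-place votes: Sven 40, Elena 63, Marcus 0, Lena 15, Rahul 15.
Elena and Sven advance.
Runoff: Elena is preferred to Sven by 78 voters; Sven by 55.
Elena wins the runoff.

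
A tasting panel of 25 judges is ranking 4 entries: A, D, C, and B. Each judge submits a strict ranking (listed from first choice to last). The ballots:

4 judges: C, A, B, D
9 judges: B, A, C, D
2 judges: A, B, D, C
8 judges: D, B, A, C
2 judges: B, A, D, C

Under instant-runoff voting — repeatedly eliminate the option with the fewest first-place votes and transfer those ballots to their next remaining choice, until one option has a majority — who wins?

B

Round 1: A 2, D 8, C 4, B 11. Eliminate A.
Round 2: D 8, C 4, B 13. B has a majority.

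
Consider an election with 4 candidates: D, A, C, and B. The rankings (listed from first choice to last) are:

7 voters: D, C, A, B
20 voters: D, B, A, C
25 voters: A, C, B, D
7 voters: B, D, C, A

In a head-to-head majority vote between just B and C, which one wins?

C

Voters preferring B to C: 27; preferring C to B: 32.
C wins the head-to-head.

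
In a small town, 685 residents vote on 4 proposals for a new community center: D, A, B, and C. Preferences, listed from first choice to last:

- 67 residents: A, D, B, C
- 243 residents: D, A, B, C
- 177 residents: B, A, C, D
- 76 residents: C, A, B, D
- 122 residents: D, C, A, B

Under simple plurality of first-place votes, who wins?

First-place votes: D 365, A 67, B 177, C 76.
D has the most first-place votes.

D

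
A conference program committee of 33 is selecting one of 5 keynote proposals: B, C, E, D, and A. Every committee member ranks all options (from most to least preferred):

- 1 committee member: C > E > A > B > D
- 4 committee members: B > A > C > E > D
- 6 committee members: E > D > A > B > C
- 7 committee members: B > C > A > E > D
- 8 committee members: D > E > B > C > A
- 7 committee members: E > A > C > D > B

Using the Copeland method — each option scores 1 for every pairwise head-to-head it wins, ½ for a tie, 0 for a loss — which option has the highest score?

B: beats C and A; loses to E and D → score 2.
C: beats D; loses to B, E, and A → score 1.
E: beats B, C, D, and A → score 4.
D: beats B; loses to C, E, and A → score 1.
A: beats C and D; loses to B and E → score 2.
E has the best pairwise record.

E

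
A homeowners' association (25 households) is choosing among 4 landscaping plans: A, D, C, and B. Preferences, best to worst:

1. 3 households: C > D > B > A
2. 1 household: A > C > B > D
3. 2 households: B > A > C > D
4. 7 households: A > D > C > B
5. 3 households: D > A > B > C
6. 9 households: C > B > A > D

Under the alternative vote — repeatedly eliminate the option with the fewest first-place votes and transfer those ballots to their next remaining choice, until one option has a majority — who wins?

A

Round 1: A 8, D 3, C 12, B 2. Eliminate B.
Round 2: A 10, D 3, C 12. Eliminate D.
Round 3: A 13, C 12. A has a majority.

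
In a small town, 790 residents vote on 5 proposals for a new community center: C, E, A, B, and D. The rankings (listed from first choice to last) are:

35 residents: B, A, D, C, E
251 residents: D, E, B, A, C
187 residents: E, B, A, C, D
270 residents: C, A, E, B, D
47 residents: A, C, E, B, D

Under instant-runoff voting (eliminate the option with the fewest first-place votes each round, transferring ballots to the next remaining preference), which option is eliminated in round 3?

E

Round 1: C 270, E 187, A 47, B 35, D 251. Eliminate B.
Round 2: C 270, E 187, A 82, D 251. Eliminate A.
Round 3: C 317, E 187, D 286. Eliminate E.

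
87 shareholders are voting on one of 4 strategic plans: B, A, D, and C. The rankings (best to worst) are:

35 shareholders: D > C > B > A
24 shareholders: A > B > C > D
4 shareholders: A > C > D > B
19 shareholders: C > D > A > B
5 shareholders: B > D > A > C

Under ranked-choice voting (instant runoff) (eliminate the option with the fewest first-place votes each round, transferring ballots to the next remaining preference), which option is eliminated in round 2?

Round 1: B 5, A 28, D 35, C 19. Eliminate B.
Round 2: A 28, D 40, C 19. Eliminate C.

C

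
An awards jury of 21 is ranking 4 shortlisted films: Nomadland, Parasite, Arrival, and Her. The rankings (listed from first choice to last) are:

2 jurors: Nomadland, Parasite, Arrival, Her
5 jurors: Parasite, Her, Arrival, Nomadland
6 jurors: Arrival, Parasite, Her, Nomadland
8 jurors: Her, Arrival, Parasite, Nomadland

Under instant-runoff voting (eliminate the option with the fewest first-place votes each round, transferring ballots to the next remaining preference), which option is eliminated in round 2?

Round 1: Nomadland 2, Parasite 5, Arrival 6, Her 8. Eliminate Nomadland.
Round 2: Parasite 7, Arrival 6, Her 8. Eliminate Arrival.

Arrival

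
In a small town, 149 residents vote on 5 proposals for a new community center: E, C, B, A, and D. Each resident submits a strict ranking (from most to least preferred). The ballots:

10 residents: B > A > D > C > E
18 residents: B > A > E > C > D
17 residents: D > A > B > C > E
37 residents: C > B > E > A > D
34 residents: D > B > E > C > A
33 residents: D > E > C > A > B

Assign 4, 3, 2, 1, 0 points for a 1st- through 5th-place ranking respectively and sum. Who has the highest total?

E: 10·0 + 18·2 + 17·0 + 37·2 + 34·2 + 33·3 = 277
C: 10·1 + 18·1 + 17·1 + 37·4 + 34·1 + 33·2 = 293
B: 10·4 + 18·4 + 17·2 + 37·3 + 34·3 + 33·0 = 359
A: 10·3 + 18·3 + 17·3 + 37·1 + 34·0 + 33·1 = 205
D: 10·2 + 18·0 + 17·4 + 37·0 + 34·4 + 33·4 = 356
B has the highest Borda score (359).

B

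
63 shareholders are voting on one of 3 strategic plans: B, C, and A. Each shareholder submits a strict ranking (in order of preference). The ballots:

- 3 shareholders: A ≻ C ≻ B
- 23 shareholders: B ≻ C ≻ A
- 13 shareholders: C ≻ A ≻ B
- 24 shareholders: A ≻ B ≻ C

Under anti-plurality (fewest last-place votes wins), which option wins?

Last-place votes: B 16, C 24, A 23.
B is ranked last by the fewest voters, so B wins.

B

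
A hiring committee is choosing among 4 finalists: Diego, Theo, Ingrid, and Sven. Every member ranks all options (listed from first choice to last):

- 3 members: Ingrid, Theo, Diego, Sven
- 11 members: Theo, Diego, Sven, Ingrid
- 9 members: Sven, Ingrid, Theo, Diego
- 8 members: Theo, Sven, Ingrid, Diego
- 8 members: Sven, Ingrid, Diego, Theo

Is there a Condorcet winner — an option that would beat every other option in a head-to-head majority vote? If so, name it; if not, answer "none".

none

Checking pairwise contests:
Theo beats Diego 31–8.
Ingrid beats Theo 20–19.
Sven beats Ingrid 36–3.
Theo beats Sven 22–17.
Every option loses at least one head-to-head, so there is no Condorcet winner.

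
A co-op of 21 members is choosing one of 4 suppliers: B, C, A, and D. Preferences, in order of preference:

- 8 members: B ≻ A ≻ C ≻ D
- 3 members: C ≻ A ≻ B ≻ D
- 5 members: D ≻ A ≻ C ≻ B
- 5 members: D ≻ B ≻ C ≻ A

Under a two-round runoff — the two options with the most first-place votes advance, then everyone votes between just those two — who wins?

Round 1 first-place votes: B 8, C 3, A 0, D 10.
D and B advance.
Runoff: D is preferred to B by 10 voters; B by 11.
B wins the runoff.

B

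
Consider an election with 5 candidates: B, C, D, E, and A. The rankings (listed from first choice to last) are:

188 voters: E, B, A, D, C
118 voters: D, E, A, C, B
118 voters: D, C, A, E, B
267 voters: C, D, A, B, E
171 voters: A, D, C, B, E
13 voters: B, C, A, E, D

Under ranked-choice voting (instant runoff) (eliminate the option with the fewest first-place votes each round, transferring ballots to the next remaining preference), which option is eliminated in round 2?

Round 1: B 13, C 267, D 236, E 188, A 171. Eliminate B.
Round 2: C 280, D 236, E 188, A 171. Eliminate A.

A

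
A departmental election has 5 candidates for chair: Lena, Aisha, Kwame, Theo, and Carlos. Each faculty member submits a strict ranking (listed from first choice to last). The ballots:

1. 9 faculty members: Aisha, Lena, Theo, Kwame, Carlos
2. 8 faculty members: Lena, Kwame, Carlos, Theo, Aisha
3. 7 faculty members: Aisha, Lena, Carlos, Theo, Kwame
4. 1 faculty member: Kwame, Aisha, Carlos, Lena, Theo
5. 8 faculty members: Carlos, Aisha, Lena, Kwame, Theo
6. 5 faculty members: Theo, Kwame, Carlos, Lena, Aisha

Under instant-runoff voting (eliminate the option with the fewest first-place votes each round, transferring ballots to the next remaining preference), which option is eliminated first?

Round 1: Lena 8, Aisha 16, Kwame 1, Theo 5, Carlos 8. Eliminate Kwame.

Kwame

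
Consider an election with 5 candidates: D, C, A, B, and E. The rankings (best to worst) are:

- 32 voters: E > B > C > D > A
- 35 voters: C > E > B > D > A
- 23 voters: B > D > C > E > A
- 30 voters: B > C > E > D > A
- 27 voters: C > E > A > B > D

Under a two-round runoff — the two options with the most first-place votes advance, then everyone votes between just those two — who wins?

B

Round 1 first-place votes: D 0, C 62, A 0, B 53, E 32.
C and B advance.
Runoff: C is preferred to B by 62 voters; B by 85.
B wins the runoff.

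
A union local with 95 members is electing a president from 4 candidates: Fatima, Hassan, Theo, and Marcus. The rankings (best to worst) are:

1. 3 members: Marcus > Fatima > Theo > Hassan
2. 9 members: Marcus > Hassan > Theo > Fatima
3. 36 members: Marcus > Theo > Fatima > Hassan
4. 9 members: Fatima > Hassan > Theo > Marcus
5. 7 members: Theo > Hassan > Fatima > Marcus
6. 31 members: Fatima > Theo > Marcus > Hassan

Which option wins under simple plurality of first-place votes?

Marcus

First-place votes: Fatima 40, Hassan 0, Theo 7, Marcus 48.
Marcus has the most first-place votes.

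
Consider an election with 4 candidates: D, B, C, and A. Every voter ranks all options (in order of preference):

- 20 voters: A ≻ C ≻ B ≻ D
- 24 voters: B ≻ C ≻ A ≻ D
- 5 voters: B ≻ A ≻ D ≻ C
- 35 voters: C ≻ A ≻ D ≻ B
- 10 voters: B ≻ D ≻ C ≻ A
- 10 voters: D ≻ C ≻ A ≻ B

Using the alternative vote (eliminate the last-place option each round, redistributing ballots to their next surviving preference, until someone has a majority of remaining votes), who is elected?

C

Round 1: D 10, B 39, C 35, A 20. Eliminate D.
Round 2: B 39, C 45, A 20. Eliminate A.
Round 3: B 39, C 65. C has a majority.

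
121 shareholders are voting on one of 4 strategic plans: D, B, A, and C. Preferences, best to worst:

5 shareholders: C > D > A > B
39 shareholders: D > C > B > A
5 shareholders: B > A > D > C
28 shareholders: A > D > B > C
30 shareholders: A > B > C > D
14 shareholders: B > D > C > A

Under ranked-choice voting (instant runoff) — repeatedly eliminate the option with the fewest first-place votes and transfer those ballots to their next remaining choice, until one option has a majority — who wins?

Round 1: D 39, B 19, A 58, C 5. Eliminate C.
Round 2: D 44, B 19, A 58. Eliminate B.
Round 3: D 58, A 63. A has a majority.

A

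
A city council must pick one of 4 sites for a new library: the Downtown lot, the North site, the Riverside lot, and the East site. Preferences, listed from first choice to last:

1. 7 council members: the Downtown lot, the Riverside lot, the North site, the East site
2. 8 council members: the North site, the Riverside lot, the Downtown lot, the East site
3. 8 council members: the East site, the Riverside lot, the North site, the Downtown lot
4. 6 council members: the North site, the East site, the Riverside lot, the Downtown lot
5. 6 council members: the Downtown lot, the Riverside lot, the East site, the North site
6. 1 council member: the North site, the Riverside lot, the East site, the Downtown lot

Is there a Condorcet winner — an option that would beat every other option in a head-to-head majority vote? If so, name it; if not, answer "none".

the Riverside lot vs the Downtown lot: 23–13 for the Riverside lot.
the Riverside lot vs the North site: 21–15 for the Riverside lot.
the Riverside lot vs the East site: 22–14 for the Riverside lot.
the Riverside lot beats every other option head-to-head.

the Riverside lot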